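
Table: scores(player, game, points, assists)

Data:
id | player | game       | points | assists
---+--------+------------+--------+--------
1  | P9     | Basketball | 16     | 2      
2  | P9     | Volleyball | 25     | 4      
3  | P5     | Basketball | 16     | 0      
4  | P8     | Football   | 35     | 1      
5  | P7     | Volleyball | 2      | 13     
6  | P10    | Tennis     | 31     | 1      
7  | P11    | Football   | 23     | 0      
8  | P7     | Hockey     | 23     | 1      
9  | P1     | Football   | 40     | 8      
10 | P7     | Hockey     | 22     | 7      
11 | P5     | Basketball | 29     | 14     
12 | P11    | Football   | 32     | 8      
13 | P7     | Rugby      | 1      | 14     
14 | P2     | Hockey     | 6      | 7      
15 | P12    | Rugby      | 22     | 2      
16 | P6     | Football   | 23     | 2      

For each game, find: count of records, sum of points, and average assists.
SELECT game,
       COUNT(*) as cnt,
       SUM(points) as total_points,
       AVG(assists) as avg_assists
FROM scores
GROUP BY game

Result:
  Basketball: 3 records, 61 total points, 5.33 avg assists
  Football: 5 records, 153 total points, 3.80 avg assists
  Hockey: 3 records, 51 total points, 5.00 avg assists
  Rugby: 2 records, 23 total points, 8.00 avg assists
  Tennis: 1 records, 31 total points, 1.00 avg assists
  Volleyball: 2 records, 27 total points, 8.50 avg assists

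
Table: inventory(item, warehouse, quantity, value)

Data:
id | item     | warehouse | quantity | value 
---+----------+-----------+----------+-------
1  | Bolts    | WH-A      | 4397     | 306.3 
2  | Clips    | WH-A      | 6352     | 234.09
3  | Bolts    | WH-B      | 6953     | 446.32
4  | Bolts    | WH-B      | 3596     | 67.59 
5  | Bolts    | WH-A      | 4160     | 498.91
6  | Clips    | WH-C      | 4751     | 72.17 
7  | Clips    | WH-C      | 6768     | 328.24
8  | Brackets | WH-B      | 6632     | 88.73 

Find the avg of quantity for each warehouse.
SELECT warehouse, AVG(quantity) as result
FROM inventory
GROUP BY warehouse

Result:
  WH-A: 4969.67
  WH-B: 5727.00
  WH-C: 5759.50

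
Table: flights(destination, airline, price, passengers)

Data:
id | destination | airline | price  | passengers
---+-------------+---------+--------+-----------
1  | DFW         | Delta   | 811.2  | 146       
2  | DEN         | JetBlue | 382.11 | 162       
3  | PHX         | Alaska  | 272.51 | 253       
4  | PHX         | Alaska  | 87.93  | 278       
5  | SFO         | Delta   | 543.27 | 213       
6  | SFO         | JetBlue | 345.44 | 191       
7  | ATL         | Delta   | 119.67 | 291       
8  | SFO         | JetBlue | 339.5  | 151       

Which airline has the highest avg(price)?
SELECT airline, AVG(price) as val
FROM flights
GROUP BY airline
ORDER BY val DESC
LIMIT 1

Result: Delta with avg(price) = 491.38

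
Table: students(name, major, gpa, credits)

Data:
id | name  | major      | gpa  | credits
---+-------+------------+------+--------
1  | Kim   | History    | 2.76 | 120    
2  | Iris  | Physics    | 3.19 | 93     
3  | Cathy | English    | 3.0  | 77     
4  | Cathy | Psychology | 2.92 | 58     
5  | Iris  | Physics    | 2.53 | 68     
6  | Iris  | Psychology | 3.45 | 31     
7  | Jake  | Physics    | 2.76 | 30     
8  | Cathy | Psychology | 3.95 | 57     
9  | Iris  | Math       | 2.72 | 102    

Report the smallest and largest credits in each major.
SELECT major, MIN(credits), MAX(credits)
FROM students
GROUP BY major

Result:
  English: min=77, max=77
  History: min=120, max=120
  Math: min=102, max=102
  Physics: min=30, max=93
  Psychology: min=31, max=58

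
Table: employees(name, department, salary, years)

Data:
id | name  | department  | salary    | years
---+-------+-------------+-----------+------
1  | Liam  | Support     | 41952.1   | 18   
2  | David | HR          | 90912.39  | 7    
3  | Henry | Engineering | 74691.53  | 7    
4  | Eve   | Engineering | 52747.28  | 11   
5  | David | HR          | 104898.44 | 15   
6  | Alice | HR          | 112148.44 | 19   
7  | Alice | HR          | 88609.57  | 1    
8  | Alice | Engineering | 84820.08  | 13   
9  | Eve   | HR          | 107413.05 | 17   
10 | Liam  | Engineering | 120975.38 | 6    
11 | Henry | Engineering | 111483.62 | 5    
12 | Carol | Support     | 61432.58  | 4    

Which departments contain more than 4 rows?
SELECT department, COUNT(*) as cnt
FROM employees
GROUP BY department
HAVING COUNT(*) > 4

Result:
  Engineering: 5
  HR: 5

Note: HAVING filters groups after aggregation, WHERE filters rows before.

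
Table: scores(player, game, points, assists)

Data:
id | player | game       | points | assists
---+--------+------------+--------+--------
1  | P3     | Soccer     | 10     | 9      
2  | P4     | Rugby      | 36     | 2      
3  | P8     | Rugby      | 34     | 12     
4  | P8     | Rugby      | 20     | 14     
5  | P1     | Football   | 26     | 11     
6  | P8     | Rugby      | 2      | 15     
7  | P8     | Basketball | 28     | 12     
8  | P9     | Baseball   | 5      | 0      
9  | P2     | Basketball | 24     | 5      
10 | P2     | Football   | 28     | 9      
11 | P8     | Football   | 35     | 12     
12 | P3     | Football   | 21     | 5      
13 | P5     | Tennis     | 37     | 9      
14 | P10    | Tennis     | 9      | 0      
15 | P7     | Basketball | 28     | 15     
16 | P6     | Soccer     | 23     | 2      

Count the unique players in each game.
SELECT game, COUNT(DISTINCT player)
FROM scores
GROUP BY game

Result:
  Baseball: 1 distinct
  Basketball: 3 distinct
  Football: 4 distinct
  Rugby: 2 distinct
  Soccer: 2 distinct
  Tennis: 2 distinct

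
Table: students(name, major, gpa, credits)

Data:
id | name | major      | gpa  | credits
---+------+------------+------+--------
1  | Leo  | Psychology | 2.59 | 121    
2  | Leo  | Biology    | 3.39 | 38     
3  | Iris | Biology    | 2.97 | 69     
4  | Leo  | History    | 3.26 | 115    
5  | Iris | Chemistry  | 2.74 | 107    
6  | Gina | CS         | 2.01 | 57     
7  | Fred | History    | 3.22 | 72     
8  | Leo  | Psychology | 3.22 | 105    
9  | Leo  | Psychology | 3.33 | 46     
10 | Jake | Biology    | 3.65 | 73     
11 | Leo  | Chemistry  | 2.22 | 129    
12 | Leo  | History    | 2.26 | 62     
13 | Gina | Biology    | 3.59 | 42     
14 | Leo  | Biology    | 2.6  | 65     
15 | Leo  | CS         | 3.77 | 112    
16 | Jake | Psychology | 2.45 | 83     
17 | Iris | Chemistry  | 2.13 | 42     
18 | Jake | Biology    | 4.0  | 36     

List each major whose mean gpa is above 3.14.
SELECT major, AVG(gpa)
FROM students
GROUP BY major
HAVING AVG(gpa) > 3.14

Result:
  Biology: avg=3.37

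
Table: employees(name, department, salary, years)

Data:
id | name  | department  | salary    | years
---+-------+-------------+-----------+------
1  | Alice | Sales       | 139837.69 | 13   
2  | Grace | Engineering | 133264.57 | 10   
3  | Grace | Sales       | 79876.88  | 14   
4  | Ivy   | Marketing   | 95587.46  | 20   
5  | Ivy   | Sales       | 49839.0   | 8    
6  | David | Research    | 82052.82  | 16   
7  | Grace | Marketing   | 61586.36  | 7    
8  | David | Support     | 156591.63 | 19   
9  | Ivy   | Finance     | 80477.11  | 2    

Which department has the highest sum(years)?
SELECT department, SUM(years) as val
FROM employees
GROUP BY department
ORDER BY val DESC
LIMIT 1

Result: Sales with sum(years) = 35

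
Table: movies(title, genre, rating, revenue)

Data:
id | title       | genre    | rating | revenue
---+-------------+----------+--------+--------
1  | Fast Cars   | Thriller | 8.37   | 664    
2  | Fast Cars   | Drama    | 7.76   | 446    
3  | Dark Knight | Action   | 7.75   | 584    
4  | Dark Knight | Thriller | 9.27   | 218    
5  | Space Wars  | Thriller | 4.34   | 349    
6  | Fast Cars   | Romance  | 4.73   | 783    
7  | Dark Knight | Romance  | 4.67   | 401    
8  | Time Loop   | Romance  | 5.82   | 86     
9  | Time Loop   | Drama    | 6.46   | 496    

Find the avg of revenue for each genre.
SELECT genre, AVG(revenue) as result
FROM movies
GROUP BY genre

Result:
  Action: 584.00
  Drama: 471.00
  Romance: 423.33
  Thriller: 410.33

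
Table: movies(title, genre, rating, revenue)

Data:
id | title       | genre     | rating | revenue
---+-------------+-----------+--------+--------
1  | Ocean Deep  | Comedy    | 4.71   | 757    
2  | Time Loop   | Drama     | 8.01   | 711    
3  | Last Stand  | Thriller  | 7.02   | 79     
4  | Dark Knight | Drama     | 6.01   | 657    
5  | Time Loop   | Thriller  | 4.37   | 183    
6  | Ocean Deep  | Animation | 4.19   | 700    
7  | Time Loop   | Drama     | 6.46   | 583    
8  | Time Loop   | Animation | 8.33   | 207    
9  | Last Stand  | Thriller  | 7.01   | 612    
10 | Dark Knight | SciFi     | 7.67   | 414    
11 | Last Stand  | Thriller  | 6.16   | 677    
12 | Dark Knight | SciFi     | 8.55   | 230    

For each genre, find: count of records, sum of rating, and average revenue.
SELECT genre,
       COUNT(*) as cnt,
       SUM(rating) as total_rating,
       AVG(revenue) as avg_revenue
FROM movies
GROUP BY genre

Result:
  Animation: 2 records, 12.52 total rating, 453.50 avg revenue
  Comedy: 1 records, 4.71 total rating, 757.00 avg revenue
  Drama: 3 records, 20.48 total rating, 650.33 avg revenue
  SciFi: 2 records, 16.22 total rating, 322.00 avg revenue
  Thriller: 4 records, 24.56 total rating, 387.75 avg revenue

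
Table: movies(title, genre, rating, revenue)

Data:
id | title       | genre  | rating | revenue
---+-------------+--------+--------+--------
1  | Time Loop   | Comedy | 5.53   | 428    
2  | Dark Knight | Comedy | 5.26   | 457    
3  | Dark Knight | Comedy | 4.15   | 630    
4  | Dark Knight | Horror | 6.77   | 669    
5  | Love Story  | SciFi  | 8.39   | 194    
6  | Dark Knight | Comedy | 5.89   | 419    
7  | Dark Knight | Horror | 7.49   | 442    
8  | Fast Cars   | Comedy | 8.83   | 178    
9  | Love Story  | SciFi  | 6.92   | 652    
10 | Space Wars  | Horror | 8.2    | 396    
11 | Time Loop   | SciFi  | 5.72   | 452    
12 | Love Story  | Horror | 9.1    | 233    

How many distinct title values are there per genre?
SELECT genre, COUNT(DISTINCT title)
FROM movies
GROUP BY genre

Result:
  Comedy: 3 distinct
  Horror: 3 distinct
  SciFi: 2 distinct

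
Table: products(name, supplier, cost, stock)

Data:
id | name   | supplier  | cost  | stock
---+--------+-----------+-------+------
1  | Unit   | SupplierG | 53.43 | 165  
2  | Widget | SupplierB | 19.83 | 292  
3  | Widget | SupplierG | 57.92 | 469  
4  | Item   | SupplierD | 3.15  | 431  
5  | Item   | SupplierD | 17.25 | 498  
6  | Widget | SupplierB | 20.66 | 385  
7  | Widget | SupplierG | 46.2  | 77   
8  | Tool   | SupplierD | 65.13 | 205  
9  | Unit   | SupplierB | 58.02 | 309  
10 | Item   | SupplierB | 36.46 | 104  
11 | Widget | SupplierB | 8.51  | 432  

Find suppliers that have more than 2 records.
SELECT supplier, COUNT(*) as cnt
FROM products
GROUP BY supplier
HAVING COUNT(*) > 2

Result:
  SupplierB: 5
  SupplierD: 3
  SupplierG: 3

Note: HAVING filters groups after aggregation, WHERE filters rows before.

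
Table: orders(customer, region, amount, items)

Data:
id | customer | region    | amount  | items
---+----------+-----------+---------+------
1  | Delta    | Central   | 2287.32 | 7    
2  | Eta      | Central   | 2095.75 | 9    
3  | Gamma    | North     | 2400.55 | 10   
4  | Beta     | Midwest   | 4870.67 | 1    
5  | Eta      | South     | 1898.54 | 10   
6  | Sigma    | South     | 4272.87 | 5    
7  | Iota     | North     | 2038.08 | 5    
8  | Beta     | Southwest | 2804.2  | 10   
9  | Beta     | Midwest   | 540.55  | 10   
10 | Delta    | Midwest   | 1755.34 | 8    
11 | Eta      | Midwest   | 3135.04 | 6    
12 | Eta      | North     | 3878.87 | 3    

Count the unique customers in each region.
SELECT region, COUNT(DISTINCT customer)
FROM orders
GROUP BY region

Result:
  Central: 2 distinct
  Midwest: 3 distinct
  North: 3 distinct
  South: 2 distinct
  Southwest: 1 distinct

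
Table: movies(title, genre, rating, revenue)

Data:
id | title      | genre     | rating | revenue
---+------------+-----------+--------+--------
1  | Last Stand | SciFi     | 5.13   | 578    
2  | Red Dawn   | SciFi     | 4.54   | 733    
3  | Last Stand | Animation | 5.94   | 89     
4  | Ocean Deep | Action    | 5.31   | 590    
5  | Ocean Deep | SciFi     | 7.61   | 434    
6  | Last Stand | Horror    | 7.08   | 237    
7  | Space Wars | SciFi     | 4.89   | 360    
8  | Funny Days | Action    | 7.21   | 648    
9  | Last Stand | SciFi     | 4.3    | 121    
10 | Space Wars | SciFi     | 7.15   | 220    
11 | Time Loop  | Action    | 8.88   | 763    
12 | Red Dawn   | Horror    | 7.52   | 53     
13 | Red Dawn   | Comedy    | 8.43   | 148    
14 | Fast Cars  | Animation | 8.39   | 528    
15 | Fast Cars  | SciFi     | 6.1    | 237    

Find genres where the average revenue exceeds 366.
SELECT genre, AVG(revenue)
FROM movies
GROUP BY genre
HAVING AVG(revenue) > 366

Result:
  Action: avg=667.00
  SciFi: avg=383.29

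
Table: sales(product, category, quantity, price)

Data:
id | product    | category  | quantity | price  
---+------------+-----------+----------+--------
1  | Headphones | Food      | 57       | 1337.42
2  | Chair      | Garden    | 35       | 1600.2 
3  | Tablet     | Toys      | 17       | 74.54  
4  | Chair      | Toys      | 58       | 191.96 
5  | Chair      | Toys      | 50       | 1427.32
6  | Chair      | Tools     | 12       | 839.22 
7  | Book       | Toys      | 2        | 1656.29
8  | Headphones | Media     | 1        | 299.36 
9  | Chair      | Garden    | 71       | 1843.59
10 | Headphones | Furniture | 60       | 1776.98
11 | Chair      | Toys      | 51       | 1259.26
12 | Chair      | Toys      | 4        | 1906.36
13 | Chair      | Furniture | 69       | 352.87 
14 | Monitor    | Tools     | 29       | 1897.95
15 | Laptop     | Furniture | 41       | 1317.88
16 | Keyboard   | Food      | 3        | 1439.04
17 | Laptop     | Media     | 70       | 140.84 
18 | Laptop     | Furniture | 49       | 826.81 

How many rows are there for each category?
SELECT category, COUNT(*) as count
FROM sales
GROUP BY category

Result:
  Food: 2
  Furniture: 4
  Garden: 2
  Media: 2
  Tools: 2
  Toys: 6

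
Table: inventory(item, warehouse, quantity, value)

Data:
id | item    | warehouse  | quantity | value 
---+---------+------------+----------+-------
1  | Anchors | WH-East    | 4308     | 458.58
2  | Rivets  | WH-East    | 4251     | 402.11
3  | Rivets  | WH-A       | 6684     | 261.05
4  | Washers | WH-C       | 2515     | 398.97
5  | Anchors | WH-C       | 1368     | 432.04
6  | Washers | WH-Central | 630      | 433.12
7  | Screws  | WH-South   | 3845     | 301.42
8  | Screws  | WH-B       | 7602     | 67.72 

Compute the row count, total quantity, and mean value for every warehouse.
SELECT warehouse,
       COUNT(*) as cnt,
       SUM(quantity) as total_quantity,
       AVG(value) as avg_value
FROM inventory
GROUP BY warehouse

Result:
  WH-A: 1 records, 6684 total quantity, 261.05 avg value
  WH-B: 1 records, 7602 total quantity, 67.72 avg value
  WH-C: 2 records, 3883 total quantity, 415.51 avg value
  WH-Central: 1 records, 630 total quantity, 433.12 avg value
  WH-East: 2 records, 8559 total quantity, 430.35 avg value
  WH-South: 1 records, 3845 total quantity, 301.42 avg value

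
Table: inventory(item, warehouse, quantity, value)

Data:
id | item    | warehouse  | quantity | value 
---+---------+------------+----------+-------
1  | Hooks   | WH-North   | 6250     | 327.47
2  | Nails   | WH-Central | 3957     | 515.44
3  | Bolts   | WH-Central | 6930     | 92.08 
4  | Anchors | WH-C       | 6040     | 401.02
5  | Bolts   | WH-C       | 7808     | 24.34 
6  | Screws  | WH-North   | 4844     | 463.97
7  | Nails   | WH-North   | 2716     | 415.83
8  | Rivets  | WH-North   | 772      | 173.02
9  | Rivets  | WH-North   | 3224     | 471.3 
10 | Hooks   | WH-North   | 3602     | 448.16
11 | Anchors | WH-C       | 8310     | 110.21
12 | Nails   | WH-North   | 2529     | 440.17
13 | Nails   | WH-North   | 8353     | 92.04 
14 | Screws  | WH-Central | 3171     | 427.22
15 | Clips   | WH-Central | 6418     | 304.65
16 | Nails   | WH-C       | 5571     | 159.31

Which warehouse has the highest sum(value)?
SELECT warehouse, SUM(value) as val
FROM inventory
GROUP BY warehouse
ORDER BY val DESC
LIMIT 1

Result: WH-North with sum(value) = 2831.96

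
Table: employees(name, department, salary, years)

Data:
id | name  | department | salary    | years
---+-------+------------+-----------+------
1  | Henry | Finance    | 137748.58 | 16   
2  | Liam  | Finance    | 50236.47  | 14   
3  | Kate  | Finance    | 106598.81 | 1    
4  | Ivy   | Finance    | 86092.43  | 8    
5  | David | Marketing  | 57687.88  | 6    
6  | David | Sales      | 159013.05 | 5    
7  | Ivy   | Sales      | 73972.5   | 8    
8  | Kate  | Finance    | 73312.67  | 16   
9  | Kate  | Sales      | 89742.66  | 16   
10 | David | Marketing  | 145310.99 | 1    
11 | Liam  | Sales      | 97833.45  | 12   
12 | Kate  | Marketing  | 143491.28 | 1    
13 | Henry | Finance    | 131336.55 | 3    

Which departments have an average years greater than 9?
SELECT department, AVG(years)
FROM employees
GROUP BY department
HAVING AVG(years) > 9

Result:
  Finance: avg=9.67
  Sales: avg=10.25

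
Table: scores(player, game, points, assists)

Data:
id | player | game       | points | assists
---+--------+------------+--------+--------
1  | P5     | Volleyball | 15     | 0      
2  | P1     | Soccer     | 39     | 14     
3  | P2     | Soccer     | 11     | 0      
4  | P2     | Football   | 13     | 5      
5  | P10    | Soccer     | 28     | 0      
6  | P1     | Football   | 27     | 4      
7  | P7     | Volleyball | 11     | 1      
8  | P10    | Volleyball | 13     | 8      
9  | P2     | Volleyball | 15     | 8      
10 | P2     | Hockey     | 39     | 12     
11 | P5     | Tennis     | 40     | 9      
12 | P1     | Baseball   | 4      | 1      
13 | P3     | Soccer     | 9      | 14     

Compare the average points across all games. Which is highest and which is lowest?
SELECT game, AVG(points)
FROM scores
GROUP BY game
ORDER BY AVG(points)

All groups:
  Baseball: 4.00
  Volleyball: 13.50
  Football: 20.00
  Soccer: 21.75
  Hockey: 39.00
  Tennis: 40.00

Highest: Tennis (40.00)
Lowest: Baseball (4.00)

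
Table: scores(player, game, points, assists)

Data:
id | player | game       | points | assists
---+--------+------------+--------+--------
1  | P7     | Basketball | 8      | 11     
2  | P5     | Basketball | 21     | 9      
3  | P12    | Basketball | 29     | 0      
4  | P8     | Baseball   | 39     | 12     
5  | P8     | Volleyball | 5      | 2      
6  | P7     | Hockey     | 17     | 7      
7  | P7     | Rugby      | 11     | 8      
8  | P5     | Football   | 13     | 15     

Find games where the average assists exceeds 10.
SELECT game, AVG(assists)
FROM scores
GROUP BY game
HAVING AVG(assists) > 10

Result:
  Baseball: avg=12.00
  Football: avg=15.00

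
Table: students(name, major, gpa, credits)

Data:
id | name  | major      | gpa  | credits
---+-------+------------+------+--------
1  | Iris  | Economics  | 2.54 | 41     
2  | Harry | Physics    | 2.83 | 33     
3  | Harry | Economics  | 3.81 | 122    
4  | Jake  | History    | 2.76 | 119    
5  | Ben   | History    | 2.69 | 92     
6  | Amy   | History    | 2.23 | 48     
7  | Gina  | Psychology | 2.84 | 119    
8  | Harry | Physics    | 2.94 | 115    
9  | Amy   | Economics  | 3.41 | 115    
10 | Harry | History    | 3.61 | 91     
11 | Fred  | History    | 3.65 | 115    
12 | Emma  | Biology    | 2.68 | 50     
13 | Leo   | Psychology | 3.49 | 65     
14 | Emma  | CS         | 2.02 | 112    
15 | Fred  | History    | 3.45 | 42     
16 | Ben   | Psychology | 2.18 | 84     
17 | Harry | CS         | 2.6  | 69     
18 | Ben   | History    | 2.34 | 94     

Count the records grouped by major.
SELECT major, COUNT(*) as count
FROM students
GROUP BY major

Result:
  Biology: 1
  CS: 2
  Economics: 3
  History: 7
  Physics: 2
  Psychology: 3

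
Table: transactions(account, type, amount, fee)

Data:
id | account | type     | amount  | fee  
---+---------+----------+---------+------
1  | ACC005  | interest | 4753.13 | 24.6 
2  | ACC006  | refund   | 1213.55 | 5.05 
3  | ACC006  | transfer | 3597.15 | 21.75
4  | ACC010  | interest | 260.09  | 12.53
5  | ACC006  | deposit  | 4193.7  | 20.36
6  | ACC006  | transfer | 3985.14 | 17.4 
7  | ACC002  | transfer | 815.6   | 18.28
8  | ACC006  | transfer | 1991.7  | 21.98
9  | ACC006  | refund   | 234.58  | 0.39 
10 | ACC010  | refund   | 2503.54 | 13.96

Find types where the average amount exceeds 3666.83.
SELECT type, AVG(amount)
FROM transactions
GROUP BY type
HAVING AVG(amount) > 3666.83

Result:
  deposit: avg=4193.70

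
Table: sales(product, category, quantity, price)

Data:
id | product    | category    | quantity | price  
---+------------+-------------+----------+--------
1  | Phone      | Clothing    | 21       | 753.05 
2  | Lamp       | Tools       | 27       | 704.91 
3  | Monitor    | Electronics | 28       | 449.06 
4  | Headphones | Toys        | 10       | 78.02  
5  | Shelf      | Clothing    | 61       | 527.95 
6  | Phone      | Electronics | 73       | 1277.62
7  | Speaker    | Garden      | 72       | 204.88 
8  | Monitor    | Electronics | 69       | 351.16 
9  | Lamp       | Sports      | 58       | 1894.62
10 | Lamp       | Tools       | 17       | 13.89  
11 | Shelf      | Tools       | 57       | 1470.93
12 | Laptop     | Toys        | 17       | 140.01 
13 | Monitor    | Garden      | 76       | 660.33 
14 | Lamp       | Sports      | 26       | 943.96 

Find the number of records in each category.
SELECT category, COUNT(*) as count
FROM sales
GROUP BY category

Result:
  Clothing: 2
  Electronics: 3
  Garden: 2
  Sports: 2
  Tools: 3
  Toys: 2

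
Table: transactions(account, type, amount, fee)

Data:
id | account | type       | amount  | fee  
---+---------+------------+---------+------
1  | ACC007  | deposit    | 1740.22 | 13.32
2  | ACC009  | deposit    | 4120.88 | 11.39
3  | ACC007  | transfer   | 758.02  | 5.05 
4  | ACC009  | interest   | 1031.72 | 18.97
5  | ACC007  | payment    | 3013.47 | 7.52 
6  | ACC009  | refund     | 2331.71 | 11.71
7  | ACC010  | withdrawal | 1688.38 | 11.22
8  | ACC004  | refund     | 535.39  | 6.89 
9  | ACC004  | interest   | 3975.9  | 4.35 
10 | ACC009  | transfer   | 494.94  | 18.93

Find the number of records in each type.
SELECT type, COUNT(*) as count
FROM transactions
GROUP BY type

Result:
  deposit: 2
  interest: 2
  payment: 1
  refund: 2
  transfer: 2
  withdrawal: 1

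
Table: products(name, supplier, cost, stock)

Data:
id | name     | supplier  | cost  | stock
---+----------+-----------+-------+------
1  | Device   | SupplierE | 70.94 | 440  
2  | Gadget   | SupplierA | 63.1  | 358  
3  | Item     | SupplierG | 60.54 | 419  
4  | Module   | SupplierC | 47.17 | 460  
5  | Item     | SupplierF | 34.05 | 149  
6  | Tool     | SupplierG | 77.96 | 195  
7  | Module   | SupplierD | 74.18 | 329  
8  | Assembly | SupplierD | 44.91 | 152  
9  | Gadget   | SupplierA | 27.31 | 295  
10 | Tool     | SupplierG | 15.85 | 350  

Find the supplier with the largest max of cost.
SELECT supplier, MAX(cost) as val
FROM products
GROUP BY supplier
ORDER BY val DESC
LIMIT 1

Result: SupplierG with max(cost) = 77.96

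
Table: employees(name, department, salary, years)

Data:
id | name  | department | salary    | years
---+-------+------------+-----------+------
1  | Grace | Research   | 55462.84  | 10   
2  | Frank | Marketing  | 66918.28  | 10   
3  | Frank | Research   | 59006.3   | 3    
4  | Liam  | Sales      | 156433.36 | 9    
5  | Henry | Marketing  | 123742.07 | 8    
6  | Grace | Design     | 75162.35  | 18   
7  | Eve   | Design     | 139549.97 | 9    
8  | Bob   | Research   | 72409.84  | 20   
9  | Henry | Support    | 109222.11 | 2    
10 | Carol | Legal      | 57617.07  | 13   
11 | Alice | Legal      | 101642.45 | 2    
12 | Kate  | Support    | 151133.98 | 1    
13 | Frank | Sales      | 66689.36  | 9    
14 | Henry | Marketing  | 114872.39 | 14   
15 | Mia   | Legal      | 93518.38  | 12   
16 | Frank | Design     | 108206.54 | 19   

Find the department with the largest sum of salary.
SELECT department, SUM(salary) as val
FROM employees
GROUP BY department
ORDER BY val DESC
LIMIT 1

Result: Design with sum(salary) = 322918.86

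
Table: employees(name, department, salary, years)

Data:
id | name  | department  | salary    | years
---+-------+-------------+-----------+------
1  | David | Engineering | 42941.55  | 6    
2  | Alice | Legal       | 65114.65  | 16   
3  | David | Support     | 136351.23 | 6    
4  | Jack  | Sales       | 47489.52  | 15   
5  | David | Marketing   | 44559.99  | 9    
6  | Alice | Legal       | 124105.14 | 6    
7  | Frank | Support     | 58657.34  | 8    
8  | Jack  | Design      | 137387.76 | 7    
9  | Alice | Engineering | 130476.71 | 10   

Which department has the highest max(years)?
SELECT department, MAX(years) as val
FROM employees
GROUP BY department
ORDER BY val DESC
LIMIT 1

Result: Legal with max(years) = 16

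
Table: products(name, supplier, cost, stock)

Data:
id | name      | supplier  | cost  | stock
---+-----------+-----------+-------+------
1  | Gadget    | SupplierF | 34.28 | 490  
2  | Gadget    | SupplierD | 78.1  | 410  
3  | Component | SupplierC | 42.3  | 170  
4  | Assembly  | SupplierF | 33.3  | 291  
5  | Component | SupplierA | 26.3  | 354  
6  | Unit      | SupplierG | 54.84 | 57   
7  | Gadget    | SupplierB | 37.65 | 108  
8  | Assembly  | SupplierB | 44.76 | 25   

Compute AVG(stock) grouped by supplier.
SELECT supplier, AVG(stock) as result
FROM products
GROUP BY supplier

Result:
  SupplierA: 354.00
  SupplierB: 66.50
  SupplierC: 170.00
  SupplierD: 410.00
  SupplierF: 390.50
  SupplierG: 57.00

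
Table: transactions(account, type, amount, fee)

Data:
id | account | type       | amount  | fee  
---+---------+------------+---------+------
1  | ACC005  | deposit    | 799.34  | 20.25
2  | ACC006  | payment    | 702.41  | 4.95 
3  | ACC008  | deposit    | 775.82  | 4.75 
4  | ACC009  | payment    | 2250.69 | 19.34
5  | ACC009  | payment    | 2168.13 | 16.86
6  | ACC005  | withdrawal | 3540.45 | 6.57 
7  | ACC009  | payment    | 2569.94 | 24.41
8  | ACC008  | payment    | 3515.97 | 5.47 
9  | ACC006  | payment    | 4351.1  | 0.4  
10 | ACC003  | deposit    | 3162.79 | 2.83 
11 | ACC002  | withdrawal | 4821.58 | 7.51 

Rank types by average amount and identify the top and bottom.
SELECT type, AVG(amount)
FROM transactions
GROUP BY type
ORDER BY AVG(amount)

All groups:
  deposit: 1579.32
  payment: 2593.04
  withdrawal: 4181.02

Highest: withdrawal (4181.02)
Lowest: deposit (1579.32)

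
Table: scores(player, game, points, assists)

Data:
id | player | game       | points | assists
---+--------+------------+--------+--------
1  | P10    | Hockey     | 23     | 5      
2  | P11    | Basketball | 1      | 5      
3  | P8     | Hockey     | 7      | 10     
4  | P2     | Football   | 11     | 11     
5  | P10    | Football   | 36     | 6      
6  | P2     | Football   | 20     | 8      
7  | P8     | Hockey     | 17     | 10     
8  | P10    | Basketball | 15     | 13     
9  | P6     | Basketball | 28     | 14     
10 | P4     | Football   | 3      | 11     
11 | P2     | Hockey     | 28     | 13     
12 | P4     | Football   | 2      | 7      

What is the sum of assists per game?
SELECT game, SUM(assists) as result
FROM scores
GROUP BY game

Result:
  Basketball: 32
  Football: 43
  Hockey: 38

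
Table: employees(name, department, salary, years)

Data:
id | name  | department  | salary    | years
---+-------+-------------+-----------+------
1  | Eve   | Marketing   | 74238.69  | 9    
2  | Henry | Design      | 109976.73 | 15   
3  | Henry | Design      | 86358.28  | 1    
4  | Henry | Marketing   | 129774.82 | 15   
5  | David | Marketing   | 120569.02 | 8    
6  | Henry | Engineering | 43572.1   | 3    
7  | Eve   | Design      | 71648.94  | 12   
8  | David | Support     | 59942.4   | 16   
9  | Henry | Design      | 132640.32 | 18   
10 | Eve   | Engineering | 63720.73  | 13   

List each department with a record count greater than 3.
SELECT department, COUNT(*) as cnt
FROM employees
GROUP BY department
HAVING COUNT(*) > 3

Result:
  Design: 4

Note: HAVING filters groups after aggregation, WHERE filters rows before.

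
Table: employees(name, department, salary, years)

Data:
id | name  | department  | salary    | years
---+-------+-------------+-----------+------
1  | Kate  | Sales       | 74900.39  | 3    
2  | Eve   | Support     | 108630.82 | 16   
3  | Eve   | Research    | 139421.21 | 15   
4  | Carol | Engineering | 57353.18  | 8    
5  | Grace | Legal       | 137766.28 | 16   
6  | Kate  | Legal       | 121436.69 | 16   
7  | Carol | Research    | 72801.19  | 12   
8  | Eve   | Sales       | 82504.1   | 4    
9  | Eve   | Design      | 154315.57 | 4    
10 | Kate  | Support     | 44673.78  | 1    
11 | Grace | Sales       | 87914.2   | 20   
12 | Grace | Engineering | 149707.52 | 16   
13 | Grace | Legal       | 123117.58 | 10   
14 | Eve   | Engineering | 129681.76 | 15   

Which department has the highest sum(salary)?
SELECT department, SUM(salary) as val
FROM employees
GROUP BY department
ORDER BY val DESC
LIMIT 1

Result: Legal with sum(salary) = 382320.55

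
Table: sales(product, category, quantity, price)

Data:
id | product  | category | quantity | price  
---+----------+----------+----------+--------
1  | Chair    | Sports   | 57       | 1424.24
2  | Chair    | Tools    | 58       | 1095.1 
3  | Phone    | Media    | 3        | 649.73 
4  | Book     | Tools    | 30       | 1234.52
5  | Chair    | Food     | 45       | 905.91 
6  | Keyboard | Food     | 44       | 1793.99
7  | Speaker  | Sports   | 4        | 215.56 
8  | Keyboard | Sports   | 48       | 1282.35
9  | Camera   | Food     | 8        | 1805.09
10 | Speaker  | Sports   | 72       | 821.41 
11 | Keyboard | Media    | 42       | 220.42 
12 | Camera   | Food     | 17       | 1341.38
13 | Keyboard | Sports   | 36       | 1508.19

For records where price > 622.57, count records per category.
SELECT category, COUNT(*)
FROM sales
WHERE price > 622.57
GROUP BY category

Note: WHERE filters rows before grouping.

Result:
  Food: 4
  Media: 1
  Sports: 4
  Tools: 2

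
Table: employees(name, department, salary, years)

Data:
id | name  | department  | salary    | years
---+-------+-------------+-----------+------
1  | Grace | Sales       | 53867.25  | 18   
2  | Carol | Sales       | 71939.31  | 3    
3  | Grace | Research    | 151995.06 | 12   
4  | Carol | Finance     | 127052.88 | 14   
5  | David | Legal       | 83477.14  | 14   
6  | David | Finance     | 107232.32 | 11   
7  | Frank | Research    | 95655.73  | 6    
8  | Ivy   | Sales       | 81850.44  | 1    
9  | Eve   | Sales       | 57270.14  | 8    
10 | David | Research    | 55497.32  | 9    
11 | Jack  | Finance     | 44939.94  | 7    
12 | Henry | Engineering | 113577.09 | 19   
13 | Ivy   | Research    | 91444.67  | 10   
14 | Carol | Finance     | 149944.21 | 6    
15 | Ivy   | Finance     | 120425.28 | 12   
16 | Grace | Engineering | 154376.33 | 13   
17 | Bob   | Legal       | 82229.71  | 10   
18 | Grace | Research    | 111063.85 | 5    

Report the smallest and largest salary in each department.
SELECT department, MIN(salary), MAX(salary)
FROM employees
GROUP BY department

Result:
  Engineering: min=113577.09, max=154376.33
  Finance: min=44939.94, max=149944.21
  Legal: min=82229.71, max=83477.14
  Research: min=55497.32, max=151995.06
  Sales: min=53867.25, max=81850.44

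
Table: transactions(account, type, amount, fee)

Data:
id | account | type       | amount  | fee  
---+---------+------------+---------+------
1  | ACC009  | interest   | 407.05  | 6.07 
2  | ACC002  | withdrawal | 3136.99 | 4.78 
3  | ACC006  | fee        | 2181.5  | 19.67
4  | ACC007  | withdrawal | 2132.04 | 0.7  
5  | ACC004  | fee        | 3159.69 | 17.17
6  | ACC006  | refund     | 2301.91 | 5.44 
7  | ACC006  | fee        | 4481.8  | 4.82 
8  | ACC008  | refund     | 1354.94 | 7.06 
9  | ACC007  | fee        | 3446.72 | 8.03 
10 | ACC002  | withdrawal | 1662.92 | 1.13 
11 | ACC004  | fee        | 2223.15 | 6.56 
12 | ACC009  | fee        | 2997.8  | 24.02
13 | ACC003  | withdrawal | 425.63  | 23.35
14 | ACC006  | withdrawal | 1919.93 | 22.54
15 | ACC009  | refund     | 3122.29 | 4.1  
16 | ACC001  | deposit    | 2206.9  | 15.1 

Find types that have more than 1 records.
SELECT type, COUNT(*) as cnt
FROM transactions
GROUP BY type
HAVING COUNT(*) > 1

Result:
  fee: 6
  refund: 3
  withdrawal: 5

Note: HAVING filters groups after aggregation, WHERE filters rows before.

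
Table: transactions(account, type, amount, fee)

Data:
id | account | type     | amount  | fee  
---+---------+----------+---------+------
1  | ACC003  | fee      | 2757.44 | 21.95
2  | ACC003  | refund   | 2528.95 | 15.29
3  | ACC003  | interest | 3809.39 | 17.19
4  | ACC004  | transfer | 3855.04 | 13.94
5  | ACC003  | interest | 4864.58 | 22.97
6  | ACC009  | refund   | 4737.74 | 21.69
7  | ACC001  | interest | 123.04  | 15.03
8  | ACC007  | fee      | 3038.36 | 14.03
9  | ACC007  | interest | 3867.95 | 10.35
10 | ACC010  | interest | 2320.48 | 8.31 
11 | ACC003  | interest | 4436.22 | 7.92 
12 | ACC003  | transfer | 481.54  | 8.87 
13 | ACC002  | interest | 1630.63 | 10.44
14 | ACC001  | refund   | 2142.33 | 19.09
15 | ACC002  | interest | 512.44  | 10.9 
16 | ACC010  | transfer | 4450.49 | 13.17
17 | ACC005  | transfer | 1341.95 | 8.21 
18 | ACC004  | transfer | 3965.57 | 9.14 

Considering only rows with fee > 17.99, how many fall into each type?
SELECT type, COUNT(*)
FROM transactions
WHERE fee > 17.99
GROUP BY type

Note: WHERE filters rows before grouping.

Result:
  fee: 1
  interest: 1
  refund: 2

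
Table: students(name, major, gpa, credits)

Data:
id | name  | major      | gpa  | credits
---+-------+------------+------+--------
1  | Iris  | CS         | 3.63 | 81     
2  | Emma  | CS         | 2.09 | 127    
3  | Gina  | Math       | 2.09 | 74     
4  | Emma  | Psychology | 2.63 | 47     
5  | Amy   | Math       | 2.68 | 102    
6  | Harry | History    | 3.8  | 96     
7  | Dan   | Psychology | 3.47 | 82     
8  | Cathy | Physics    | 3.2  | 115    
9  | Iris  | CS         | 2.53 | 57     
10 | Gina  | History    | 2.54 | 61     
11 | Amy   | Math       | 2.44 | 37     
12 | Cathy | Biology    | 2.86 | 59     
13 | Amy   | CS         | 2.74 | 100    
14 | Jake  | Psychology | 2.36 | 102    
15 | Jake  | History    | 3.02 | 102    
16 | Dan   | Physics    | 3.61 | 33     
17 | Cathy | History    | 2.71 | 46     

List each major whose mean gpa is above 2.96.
SELECT major, AVG(gpa)
FROM students
GROUP BY major
HAVING AVG(gpa) > 2.96

Result:
  History: avg=3.02
  Physics: avg=3.41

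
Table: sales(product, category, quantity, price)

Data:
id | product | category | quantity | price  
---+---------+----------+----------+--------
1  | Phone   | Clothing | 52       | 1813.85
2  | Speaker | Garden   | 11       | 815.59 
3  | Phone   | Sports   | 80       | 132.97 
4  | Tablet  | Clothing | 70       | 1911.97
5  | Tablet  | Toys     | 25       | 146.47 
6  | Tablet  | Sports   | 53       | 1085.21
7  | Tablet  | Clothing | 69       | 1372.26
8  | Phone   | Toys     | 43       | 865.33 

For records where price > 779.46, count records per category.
SELECT category, COUNT(*)
FROM sales
WHERE price > 779.46
GROUP BY category

Note: WHERE filters rows before grouping.

Result:
  Clothing: 3
  Garden: 1
  Sports: 1
  Toys: 1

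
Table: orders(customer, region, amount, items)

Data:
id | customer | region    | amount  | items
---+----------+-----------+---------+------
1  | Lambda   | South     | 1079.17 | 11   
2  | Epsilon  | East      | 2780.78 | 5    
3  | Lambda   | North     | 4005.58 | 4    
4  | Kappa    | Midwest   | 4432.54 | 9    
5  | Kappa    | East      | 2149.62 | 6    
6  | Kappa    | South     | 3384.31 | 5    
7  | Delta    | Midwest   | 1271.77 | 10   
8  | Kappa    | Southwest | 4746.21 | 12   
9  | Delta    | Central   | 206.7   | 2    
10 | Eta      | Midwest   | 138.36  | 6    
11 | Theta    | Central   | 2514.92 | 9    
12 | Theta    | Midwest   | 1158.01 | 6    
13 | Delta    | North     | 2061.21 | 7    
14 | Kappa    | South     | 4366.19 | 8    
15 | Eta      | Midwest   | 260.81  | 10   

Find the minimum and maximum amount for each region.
SELECT region, MIN(amount), MAX(amount)
FROM orders
GROUP BY region

Result:
  Central: min=206.70, max=2514.92
  East: min=2149.62, max=2780.78
  Midwest: min=138.36, max=4432.54
  North: min=2061.21, max=4005.58
  South: min=1079.17, max=4366.19
  Southwest: min=4746.21, max=4746.21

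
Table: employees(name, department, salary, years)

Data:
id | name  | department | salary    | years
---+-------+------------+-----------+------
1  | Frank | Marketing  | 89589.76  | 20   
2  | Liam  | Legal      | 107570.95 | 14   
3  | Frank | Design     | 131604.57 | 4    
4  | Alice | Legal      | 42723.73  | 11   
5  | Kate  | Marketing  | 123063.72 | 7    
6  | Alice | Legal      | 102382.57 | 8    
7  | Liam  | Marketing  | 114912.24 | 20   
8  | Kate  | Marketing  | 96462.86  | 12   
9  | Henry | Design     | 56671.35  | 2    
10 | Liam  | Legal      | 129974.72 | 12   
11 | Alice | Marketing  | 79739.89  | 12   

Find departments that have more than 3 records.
SELECT department, COUNT(*) as cnt
FROM employees
GROUP BY department
HAVING COUNT(*) > 3

Result:
  Legal: 4
  Marketing: 5

Note: HAVING filters groups after aggregation, WHERE filters rows before.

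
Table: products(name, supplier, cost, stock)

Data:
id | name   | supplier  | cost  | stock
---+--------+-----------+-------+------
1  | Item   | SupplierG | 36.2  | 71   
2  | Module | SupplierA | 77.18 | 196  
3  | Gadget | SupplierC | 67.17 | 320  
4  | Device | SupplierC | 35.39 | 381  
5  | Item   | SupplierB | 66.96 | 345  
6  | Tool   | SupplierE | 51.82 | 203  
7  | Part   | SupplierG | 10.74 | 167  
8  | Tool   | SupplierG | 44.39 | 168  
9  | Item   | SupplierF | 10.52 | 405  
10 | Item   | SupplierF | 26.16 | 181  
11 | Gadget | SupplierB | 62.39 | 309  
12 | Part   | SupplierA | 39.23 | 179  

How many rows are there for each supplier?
SELECT supplier, COUNT(*) as count
FROM products
GROUP BY supplier

Result:
  SupplierA: 2
  SupplierB: 2
  SupplierC: 2
  SupplierE: 1
  SupplierF: 2
  SupplierG: 3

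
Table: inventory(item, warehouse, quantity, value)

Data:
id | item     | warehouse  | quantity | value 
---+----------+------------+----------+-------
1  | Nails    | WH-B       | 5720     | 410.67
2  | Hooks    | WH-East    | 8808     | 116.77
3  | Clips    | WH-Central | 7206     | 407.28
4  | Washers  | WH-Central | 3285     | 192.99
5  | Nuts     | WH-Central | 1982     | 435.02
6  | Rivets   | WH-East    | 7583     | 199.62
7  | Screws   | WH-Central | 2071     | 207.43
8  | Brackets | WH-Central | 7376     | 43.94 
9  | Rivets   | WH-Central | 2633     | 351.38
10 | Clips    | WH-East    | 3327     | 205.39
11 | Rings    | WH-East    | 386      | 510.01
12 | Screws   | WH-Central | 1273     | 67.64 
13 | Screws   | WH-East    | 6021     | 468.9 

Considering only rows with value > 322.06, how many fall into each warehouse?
SELECT warehouse, COUNT(*)
FROM inventory
WHERE value > 322.06
GROUP BY warehouse

Note: WHERE filters rows before grouping.

Result:
  WH-B: 1
  WH-Central: 3
  WH-East: 2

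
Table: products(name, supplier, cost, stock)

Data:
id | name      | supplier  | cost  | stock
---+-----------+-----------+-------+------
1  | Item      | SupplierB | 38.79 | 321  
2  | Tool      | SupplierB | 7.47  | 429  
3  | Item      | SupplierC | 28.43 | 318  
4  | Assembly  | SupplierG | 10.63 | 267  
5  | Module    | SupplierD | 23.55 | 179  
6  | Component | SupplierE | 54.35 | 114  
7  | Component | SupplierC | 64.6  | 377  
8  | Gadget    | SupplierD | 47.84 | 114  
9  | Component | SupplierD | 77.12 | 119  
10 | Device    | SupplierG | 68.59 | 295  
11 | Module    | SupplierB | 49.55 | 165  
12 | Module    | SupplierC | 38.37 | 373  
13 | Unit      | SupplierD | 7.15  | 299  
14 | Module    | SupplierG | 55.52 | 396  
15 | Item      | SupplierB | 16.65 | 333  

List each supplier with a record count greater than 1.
SELECT supplier, COUNT(*) as cnt
FROM products
GROUP BY supplier
HAVING COUNT(*) > 1

Result:
  SupplierB: 4
  SupplierC: 3
  SupplierD: 4
  SupplierG: 3

Note: HAVING filters groups after aggregation, WHERE filters rows before.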